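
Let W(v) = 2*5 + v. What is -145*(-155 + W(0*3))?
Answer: 21025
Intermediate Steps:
W(v) = 10 + v
-145*(-155 + W(0*3)) = -145*(-155 + (10 + 0*3)) = -145*(-155 + (10 + 0)) = -145*(-155 + 10) = -145*(-145) = 21025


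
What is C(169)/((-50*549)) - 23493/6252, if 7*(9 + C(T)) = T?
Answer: -752473777/200220300 ≈ -3.7582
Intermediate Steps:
C(T) = -9 + T/7
C(169)/((-50*549)) - 23493/6252 = (-9 + (⅐)*169)/((-50*549)) - 23493/6252 = (-9 + 169/7)/(-27450) - 23493*1/6252 = (106/7)*(-1/27450) - 7831/2084 = -53/96075 - 7831/2084 = -752473777/200220300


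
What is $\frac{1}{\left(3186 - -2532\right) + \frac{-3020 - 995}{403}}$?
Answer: $\frac{403}{2300339} \approx 0.00017519$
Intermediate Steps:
$\frac{1}{\left(3186 - -2532\right) + \frac{-3020 - 995}{403}} = \frac{1}{\left(3186 + 2532\right) - \frac{4015}{403}} = \frac{1}{5718 - \frac{4015}{403}} = \frac{1}{\frac{2300339}{403}} = \frac{403}{2300339}$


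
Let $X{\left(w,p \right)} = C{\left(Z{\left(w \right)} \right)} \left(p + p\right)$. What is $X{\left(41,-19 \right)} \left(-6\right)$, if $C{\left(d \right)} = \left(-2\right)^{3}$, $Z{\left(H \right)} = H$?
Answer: $-1824$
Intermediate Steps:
$C{\left(d \right)} = -8$
$X{\left(w,p \right)} = - 16 p$ ($X{\left(w,p \right)} = - 8 \left(p + p\right) = - 8 \cdot 2 p = - 16 p$)
$X{\left(41,-19 \right)} \left(-6\right) = \left(-16\right) \left(-19\right) \left(-6\right) = 304 \left(-6\right) = -1824$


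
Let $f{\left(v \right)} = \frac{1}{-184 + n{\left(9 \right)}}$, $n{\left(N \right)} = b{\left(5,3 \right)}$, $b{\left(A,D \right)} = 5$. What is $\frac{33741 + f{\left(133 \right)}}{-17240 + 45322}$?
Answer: $\frac{3019819}{2513339} \approx 1.2015$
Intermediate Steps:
$n{\left(N \right)} = 5$
$f{\left(v \right)} = - \frac{1}{179}$ ($f{\left(v \right)} = \frac{1}{-184 + 5} = \frac{1}{-179} = - \frac{1}{179}$)
$\frac{33741 + f{\left(133 \right)}}{-17240 + 45322} = \frac{33741 - \frac{1}{179}}{-17240 + 45322} = \frac{6039638}{179 \cdot 28082} = \frac{6039638}{179} \cdot \frac{1}{28082} = \frac{3019819}{2513339}$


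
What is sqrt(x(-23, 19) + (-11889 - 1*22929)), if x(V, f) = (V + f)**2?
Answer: I*sqrt(34802) ≈ 186.55*I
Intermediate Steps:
sqrt(x(-23, 19) + (-11889 - 1*22929)) = sqrt((-23 + 19)**2 + (-11889 - 1*22929)) = sqrt((-4)**2 + (-11889 - 22929)) = sqrt(16 - 34818) = sqrt(-34802) = I*sqrt(34802)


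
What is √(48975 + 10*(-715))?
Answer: 5*√1673 ≈ 204.51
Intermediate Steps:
√(48975 + 10*(-715)) = √(48975 - 7150) = √41825 = 5*√1673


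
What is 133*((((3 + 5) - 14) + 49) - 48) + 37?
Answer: -628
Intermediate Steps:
133*((((3 + 5) - 14) + 49) - 48) + 37 = 133*(((8 - 14) + 49) - 48) + 37 = 133*((-6 + 49) - 48) + 37 = 133*(43 - 48) + 37 = 133*(-5) + 37 = -665 + 37 = -628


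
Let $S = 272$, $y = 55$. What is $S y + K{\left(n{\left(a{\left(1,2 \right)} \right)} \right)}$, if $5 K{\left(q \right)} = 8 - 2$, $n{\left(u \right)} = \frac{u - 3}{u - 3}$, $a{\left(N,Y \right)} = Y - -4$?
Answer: $\frac{74806}{5} \approx 14961.0$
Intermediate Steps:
$a{\left(N,Y \right)} = 4 + Y$ ($a{\left(N,Y \right)} = Y + 4 = 4 + Y$)
$n{\left(u \right)} = 1$ ($n{\left(u \right)} = \frac{-3 + u}{-3 + u} = 1$)
$K{\left(q \right)} = \frac{6}{5}$ ($K{\left(q \right)} = \frac{8 - 2}{5} = \frac{1}{5} \cdot 6 = \frac{6}{5}$)
$S y + K{\left(n{\left(a{\left(1,2 \right)} \right)} \right)} = 272 \cdot 55 + \frac{6}{5} = 14960 + \frac{6}{5} = \frac{74806}{5}$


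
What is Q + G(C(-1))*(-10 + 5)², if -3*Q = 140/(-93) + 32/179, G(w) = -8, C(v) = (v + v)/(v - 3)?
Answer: -9966116/49941 ≈ -199.56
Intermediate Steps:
C(v) = 2*v/(-3 + v) (C(v) = (2*v)/(-3 + v) = 2*v/(-3 + v))
Q = 22084/49941 (Q = -(140/(-93) + 32/179)/3 = -(140*(-1/93) + 32*(1/179))/3 = -(-140/93 + 32/179)/3 = -⅓*(-22084/16647) = 22084/49941 ≈ 0.44220)
Q + G(C(-1))*(-10 + 5)² = 22084/49941 - 8*(-10 + 5)² = 22084/49941 - 8*(-5)² = 22084/49941 - 8*25 = 22084/49941 - 200 = -9966116/49941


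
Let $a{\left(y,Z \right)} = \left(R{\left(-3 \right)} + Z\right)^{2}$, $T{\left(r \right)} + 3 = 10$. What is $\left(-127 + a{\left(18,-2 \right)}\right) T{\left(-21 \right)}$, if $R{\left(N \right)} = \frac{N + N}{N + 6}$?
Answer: $-777$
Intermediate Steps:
$R{\left(N \right)} = \frac{2 N}{6 + N}$
$T{\left(r \right)} = 7$ ($T{\left(r \right)} = -3 + 10 = 7$)
$a{\left(y,Z \right)} = \left(-2 + Z\right)^{2}$ ($a{\left(y,Z \right)} = \left(2 \left(-3\right) \frac{1}{6 - 3} + Z\right)^{2} = \left(2 \left(-3\right) \frac{1}{3} + Z\right)^{2} = \left(-2 + Z\right)^{2}$)
$\left(-127 + a{\left(18,-2 \right)}\right) T{\left(-21 \right)} = \left(-127 + \left(-2 - 2\right)^{2}\right) 7 = \left(-127 + \left(-4\right)^{2}\right) 7 = \left(-127 + 16\right) 7 = \left(-111\right) 7 = -777$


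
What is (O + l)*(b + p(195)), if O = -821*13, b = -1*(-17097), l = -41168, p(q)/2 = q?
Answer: -906543567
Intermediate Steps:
p(q) = 2*q
b = 17097
O = -10673
(O + l)*(b + p(195)) = (-10673 - 41168)*(17097 + 2*195) = -51841*(17097 + 390) = -51841*17487 = -906543567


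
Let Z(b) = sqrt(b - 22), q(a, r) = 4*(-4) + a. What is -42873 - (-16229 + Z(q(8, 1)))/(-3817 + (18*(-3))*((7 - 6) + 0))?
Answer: -165977612/3871 + I*sqrt(30)/3871 ≈ -42877.0 + 0.0014149*I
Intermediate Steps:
q(a, r) = -16 + a
Z(b) = sqrt(-22 + b)
-42873 - (-16229 + Z(q(8, 1)))/(-3817 + (18*(-3))*((7 - 6) + 0)) = -42873 - (-16229 + sqrt(-22 + (-16 + 8)))/(-3817 + (18*(-3))*((7 - 6) + 0)) = -42873 - (-16229 + sqrt(-22 - 8))/(-3817 - 54*(1 + 0)) = -42873 - (-16229 + sqrt(-30))/(-3817 - 54*1) = -42873 - (-16229 + I*sqrt(30))/(-3817 - 54) = -42873 - (-16229 + I*sqrt(30))/(-3871) = -42873 - (-16229 + I*sqrt(30))*(-1)/3871 = -42873 - (16229/3871 - I*sqrt(30)/3871) = -42873 + (-16229/3871 + I*sqrt(30)/3871) = -165977612/3871 + I*sqrt(30)/3871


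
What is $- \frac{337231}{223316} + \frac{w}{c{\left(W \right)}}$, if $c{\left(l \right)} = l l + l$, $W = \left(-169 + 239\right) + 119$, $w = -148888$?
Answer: $- \frac{22679518909}{4009638780} \approx -5.6563$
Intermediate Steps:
$W = 189$ ($W = 70 + 119 = 189$)
$c{\left(l \right)} = l + l^{2}$ ($c{\left(l \right)} = l^{2} + l = l + l^{2}$)
$- \frac{337231}{223316} + \frac{w}{c{\left(W \right)}} = - \frac{337231}{223316} - \frac{148888}{189 \left(1 + 189\right)} = \left(-337231\right) \frac{1}{223316} - \frac{148888}{189 \cdot 190} = - \frac{337231}{223316} - \frac{148888}{35910} = - \frac{337231}{223316} - \frac{74444}{17955} = - \frac{22679518909}{4009638780}$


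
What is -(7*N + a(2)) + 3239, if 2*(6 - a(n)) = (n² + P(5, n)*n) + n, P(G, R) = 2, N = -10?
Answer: 3308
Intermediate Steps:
a(n) = 6 - 3*n/2 - n²/2 (a(n) = 6 - ((n² + 2*n) + n)/2 = 6 - (n² + 3*n)/2 = 6 + (-3*n/2 - n²/2) = 6 - 3*n/2 - n²/2)
-(7*N + a(2)) + 3239 = -(7*(-10) + (6 - 3/2*2 - ½*2²)) + 3239 = -(-70 + (6 - 3 - ½*4)) + 3239 = -(-70 + (6 - 3 - 2)) + 3239 = -(-70 + 1) + 3239 = -1*(-69) + 3239 = 69 + 3239 = 3308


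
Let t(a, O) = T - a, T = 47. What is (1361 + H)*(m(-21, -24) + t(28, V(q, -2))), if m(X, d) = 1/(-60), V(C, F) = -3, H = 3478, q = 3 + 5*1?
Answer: 1837207/20 ≈ 91860.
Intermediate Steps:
q = 8 (q = 3 + 5 = 8)
m(X, d) = -1/60
t(a, O) = 47 - a
(1361 + H)*(m(-21, -24) + t(28, V(q, -2))) = (1361 + 3478)*(-1/60 + (47 - 1*28)) = 4839*(-1/60 + (47 - 28)) = 4839*(-1/60 + 19) = 4839*(1139/60) = 1837207/20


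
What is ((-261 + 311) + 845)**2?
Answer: 801025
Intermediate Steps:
((-261 + 311) + 845)**2 = (50 + 845)**2 = 895**2 = 801025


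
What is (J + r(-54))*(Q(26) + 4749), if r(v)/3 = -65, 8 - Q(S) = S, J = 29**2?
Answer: 3056226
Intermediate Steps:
J = 841
Q(S) = 8 - S
r(v) = -195 (r(v) = 3*(-65) = -195)
(J + r(-54))*(Q(26) + 4749) = (841 - 195)*((8 - 1*26) + 4749) = 646*((8 - 26) + 4749) = 646*(-18 + 4749) = 646*4731 = 3056226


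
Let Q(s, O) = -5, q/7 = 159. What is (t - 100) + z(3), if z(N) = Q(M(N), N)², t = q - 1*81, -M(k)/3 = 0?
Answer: 957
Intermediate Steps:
q = 1113 (q = 7*159 = 1113)
M(k) = 0 (M(k) = -3*0 = 0)
t = 1032 (t = 1113 - 1*81 = 1113 - 81 = 1032)
z(N) = 25 (z(N) = (-5)² = 25)
(t - 100) + z(3) = (1032 - 100) + 25 = 932 + 25 = 957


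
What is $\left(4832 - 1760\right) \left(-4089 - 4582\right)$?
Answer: $-26637312$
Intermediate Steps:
$\left(4832 - 1760\right) \left(-4089 - 4582\right) = 3072 \left(-8671\right) = -26637312$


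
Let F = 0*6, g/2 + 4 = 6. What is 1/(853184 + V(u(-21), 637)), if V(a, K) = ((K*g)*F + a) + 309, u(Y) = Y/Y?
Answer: 1/853494 ≈ 1.1717e-6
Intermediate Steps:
g = 4 (g = -8 + 2*6 = -8 + 12 = 4)
F = 0
u(Y) = 1
V(a, K) = 309 + a (V(a, K) = ((K*4)*0 + a) + 309 = ((4*K)*0 + a) + 309 = (0 + a) + 309 = a + 309 = 309 + a)
1/(853184 + V(u(-21), 637)) = 1/(853184 + (309 + 1)) = 1/(853184 + 310) = 1/853494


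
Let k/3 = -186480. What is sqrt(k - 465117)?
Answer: I*sqrt(1024557) ≈ 1012.2*I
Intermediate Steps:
k = -559440 (k = 3*(-186480) = -559440)
sqrt(k - 465117) = sqrt(-559440 - 465117) = sqrt(-1024557) = I*sqrt(1024557)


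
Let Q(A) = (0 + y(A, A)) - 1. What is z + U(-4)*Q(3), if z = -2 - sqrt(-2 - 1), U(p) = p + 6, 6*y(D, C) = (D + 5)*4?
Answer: 20/3 - I*sqrt(3) ≈ 6.6667 - 1.732*I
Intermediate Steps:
y(D, C) = 10/3 + 2*D/3 (y(D, C) = ((D + 5)*4)/6 = ((5 + D)*4)/6 = (20 + 4*D)/6 = 10/3 + 2*D/3)
U(p) = 6 + p
Q(A) = 7/3 + 2*A/3 (Q(A) = (0 + (10/3 + 2*A/3)) - 1 = (10/3 + 2*A/3) - 1 = 7/3 + 2*A/3)
z = -2 - I*sqrt(3) (z = -2 - sqrt(-3) = -2 - I*sqrt(3) ≈ -2.0 - 1.732*I)
z + U(-4)*Q(3) = (-2 - I*sqrt(3)) + (6 - 4)*(7/3 + (2/3)*3) = (-2 - I*sqrt(3)) + 2*(7/3 + 2) = (-2 - I*sqrt(3)) + 2*(13/3) = (-2 - I*sqrt(3)) + 26/3 = 20/3 - I*sqrt(3)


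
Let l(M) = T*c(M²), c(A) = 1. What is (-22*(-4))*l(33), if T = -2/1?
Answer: -176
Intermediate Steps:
T = -2 (T = -2*1 = -2)
l(M) = -2 (l(M) = -2*1 = -2)
(-22*(-4))*l(33) = -22*(-4)*(-2) = 88*(-2) = -176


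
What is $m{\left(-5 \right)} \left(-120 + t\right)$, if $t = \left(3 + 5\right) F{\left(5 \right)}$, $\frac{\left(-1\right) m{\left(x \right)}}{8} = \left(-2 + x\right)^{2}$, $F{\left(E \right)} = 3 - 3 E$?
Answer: $84672$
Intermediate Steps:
$m{\left(x \right)} = - 8 \left(-2 + x\right)^{2}$
$t = -96$ ($t = \left(3 + 5\right) \left(3 - 15\right) = 8 \left(3 - 15\right) = 8 \left(-12\right) = -96$)
$m{\left(-5 \right)} \left(-120 + t\right) = - 8 \left(-2 - 5\right)^{2} \left(-120 - 96\right) = - 8 \left(-7\right)^{2} \left(-216\right) = \left(-8\right) 49 \left(-216\right) = \left(-392\right) \left(-216\right) = 84672$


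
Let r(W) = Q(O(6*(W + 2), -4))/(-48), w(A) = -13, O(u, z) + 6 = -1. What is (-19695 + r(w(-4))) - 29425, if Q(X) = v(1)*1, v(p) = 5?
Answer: -2357765/48 ≈ -49120.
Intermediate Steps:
O(u, z) = -7 (O(u, z) = -6 - 1 = -7)
Q(X) = 5 (Q(X) = 5*1 = 5)
r(W) = -5/48 (r(W) = 5/(-48) = 5*(-1/48) = -5/48)
(-19695 + r(w(-4))) - 29425 = (-19695 - 5/48) - 29425 = -945365/48 - 29425 = -2357765/48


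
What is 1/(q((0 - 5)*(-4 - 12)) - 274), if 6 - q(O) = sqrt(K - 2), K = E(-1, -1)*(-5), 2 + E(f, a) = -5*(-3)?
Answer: I/(sqrt(67) - 268*I) ≈ -0.0037279 + 0.00011386*I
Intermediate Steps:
E(f, a) = 13 (E(f, a) = -2 - 5*(-3) = -2 + 15 = 13)
K = -65 (K = 13*(-5) = -65)
q(O) = 6 - I*sqrt(67) (q(O) = 6 - sqrt(-65 - 2) = 6 - sqrt(-67) = 6 - I*sqrt(67))
1/(q((0 - 5)*(-4 - 12)) - 274) = 1/((6 - I*sqrt(67)) - 274) = 1/(-268 - I*sqrt(67))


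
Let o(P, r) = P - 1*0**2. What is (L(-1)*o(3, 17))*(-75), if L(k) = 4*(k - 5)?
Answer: 5400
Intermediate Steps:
L(k) = -20 + 4*k (L(k) = 4*(-5 + k) = -20 + 4*k)
o(P, r) = P (o(P, r) = P - 1*0 = P + 0 = P)
(L(-1)*o(3, 17))*(-75) = ((-20 + 4*(-1))*3)*(-75) = ((-20 - 4)*3)*(-75) = -24*3*(-75) = -72*(-75) = 5400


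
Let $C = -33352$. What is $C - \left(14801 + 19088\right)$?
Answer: $-67241$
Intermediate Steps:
$C - \left(14801 + 19088\right) = -33352 - \left(14801 + 19088\right) = -33352 - 33889 = -67241$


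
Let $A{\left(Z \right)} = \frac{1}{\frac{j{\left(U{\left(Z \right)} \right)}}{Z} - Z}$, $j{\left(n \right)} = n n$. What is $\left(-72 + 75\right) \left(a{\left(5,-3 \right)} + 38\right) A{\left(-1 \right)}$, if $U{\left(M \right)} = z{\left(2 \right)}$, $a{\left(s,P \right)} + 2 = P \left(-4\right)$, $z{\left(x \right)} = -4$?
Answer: $- \frac{48}{5} \approx -9.6$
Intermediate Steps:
$a{\left(s,P \right)} = -2 - 4 P$ ($a{\left(s,P \right)} = -2 + P \left(-4\right) = -2 - 4 P$)
$U{\left(M \right)} = -4$
$j{\left(n \right)} = n^{2}$
$A{\left(Z \right)} = \frac{1}{- Z + \frac{16}{Z}}$ ($A{\left(Z \right)} = \frac{1}{\frac{\left(-4\right)^{2}}{Z} - Z} = \frac{1}{\frac{16}{Z} - Z} = \frac{1}{- Z + \frac{16}{Z}}$)
$\left(-72 + 75\right) \left(a{\left(5,-3 \right)} + 38\right) A{\left(-1 \right)} = \left(-72 + 75\right) \left(\left(-2 - -12\right) + 38\right) \left(\left(-1\right) \left(-1\right) \frac{1}{-16 + \left(-1\right)^{2}}\right) = 3 \left(\left(-2 + 12\right) + 38\right) \left(\left(-1\right) \left(-1\right) \frac{1}{-16 + 1}\right) = 3 \left(10 + 38\right) \left(\left(-1\right) \left(-1\right) \frac{1}{-15}\right) = 3 \cdot 48 \left(\left(-1\right) \left(-1\right) \left(- \frac{1}{15}\right)\right) = 144 \left(- \frac{1}{15}\right) = - \frac{48}{5}$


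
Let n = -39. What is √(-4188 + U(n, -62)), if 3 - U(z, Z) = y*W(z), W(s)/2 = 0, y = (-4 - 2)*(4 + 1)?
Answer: 3*I*√465 ≈ 64.692*I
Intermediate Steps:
y = -30 (y = -6*5 = -30)
W(s) = 0 (W(s) = 2*0 = 0)
U(z, Z) = 3 (U(z, Z) = 3 - (-30)*0 = 3 - 1*0 = 3 + 0 = 3)
√(-4188 + U(n, -62)) = √(-4188 + 3) = √(-4185) = 3*I*√465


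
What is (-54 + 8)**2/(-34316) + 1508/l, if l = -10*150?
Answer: -149246/139875 ≈ -1.0670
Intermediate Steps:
l = -1500
(-54 + 8)**2/(-34316) + 1508/l = (-54 + 8)**2/(-34316) + 1508/(-1500) = (-46)**2*(-1/34316) + 1508*(-1/1500) = 2116*(-1/34316) - 377/375 = -23/373 - 377/375 = -149246/139875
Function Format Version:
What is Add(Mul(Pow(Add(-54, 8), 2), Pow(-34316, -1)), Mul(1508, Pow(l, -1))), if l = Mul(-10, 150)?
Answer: Rational(-149246, 139875) ≈ -1.0670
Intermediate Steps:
l = -1500
Add(Mul(Pow(Add(-54, 8), 2), Pow(-34316, -1)), Mul(1508, Pow(l, -1))) = Add(Mul(Pow(Add(-54, 8), 2), Pow(-34316, -1)), Mul(1508, Pow(-1500, -1))) = Add(Mul(Pow(-46, 2), Rational(-1, 34316)), Mul(1508, Rational(-1, 1500))) = Add(Mul(2116, Rational(-1, 34316)), Rational(-377, 375)) = Add(Rational(-23, 373), Rational(-377, 375)) = Rational(-149246, 139875)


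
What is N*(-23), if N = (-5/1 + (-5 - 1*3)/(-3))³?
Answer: 7889/27 ≈ 292.19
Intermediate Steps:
N = -343/27 (N = (-5*1 + (-5 - 3)*(-⅓))³ = (-5 - 8*(-⅓))³ = (-5 + 8/3)³ = (-7/3)³ = -343/27 ≈ -12.704)
N*(-23) = -343/27*(-23) = 7889/27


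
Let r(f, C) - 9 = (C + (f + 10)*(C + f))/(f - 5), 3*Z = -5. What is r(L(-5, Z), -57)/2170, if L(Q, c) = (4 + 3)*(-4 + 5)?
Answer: -127/620 ≈ -0.20484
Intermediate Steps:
Z = -5/3 (Z = (1/3)*(-5) = -5/3 ≈ -1.6667)
L(Q, c) = 7 (L(Q, c) = 7*1 = 7)
r(f, C) = 9 + (C + (10 + f)*(C + f))/(-5 + f) (r(f, C) = 9 + (C + (f + 10)*(C + f))/(f - 5) = 9 + (C + (10 + f)*(C + f))/(-5 + f))
r(L(-5, Z), -57)/2170 = ((-45 + 7**2 + 11*(-57) + 19*7 - 57*7)/(-5 + 7))/2170 = ((-45 + 49 - 627 + 133 - 399)/2)*(1/2170) = ((1/2)*(-889))*(1/2170) = -889/2*1/2170 = -127/620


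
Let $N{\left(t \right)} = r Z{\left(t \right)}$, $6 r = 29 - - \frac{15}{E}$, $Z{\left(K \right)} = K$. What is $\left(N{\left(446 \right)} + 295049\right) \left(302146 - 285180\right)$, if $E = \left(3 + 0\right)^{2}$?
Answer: $\frac{45400286462}{9} \approx 5.0445 \cdot 10^{9}$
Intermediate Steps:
$E = 9$ ($E = 3^{2} = 9$)
$r = \frac{46}{9}$ ($r = \frac{29 - - \frac{15}{9}}{6} = \frac{29 - \left(-15\right) \frac{1}{9}}{6} = \frac{29 - - \frac{5}{3}}{6} = \frac{29 + \frac{5}{3}}{6} = \frac{1}{6} \cdot \frac{92}{3} = \frac{46}{9} \approx 5.1111$)
$N{\left(t \right)} = \frac{46 t}{9}$
$\left(N{\left(446 \right)} + 295049\right) \left(302146 - 285180\right) = \left(\frac{46}{9} \cdot 446 + 295049\right) \left(302146 - 285180\right) = \left(\frac{20516}{9} + 295049\right) 16966 = \frac{2675957}{9} \cdot 16966 = \frac{45400286462}{9}$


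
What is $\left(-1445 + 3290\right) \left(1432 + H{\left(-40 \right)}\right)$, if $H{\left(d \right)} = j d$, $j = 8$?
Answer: $2051640$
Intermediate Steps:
$H{\left(d \right)} = 8 d$
$\left(-1445 + 3290\right) \left(1432 + H{\left(-40 \right)}\right) = \left(-1445 + 3290\right) \left(1432 + 8 \left(-40\right)\right) = 1845 \left(1432 - 320\right) = 1845 \cdot 1112 = 2051640$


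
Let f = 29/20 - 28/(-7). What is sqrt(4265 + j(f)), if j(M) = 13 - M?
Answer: sqrt(427255)/10 ≈ 65.365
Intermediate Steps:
f = 109/20 (f = 29*(1/20) - 28*(-1/7) = 29/20 + 4 = 109/20 ≈ 5.4500)
sqrt(4265 + j(f)) = sqrt(4265 + (13 - 1*109/20)) = sqrt(4265 + (13 - 109/20)) = sqrt(4265 + 151/20) = sqrt(85451/20) = sqrt(427255)/10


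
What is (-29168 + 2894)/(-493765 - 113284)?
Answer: 26274/607049 ≈ 0.043281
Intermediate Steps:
(-29168 + 2894)/(-493765 - 113284) = -26274/(-607049) = -26274*(-1/607049) = 26274/607049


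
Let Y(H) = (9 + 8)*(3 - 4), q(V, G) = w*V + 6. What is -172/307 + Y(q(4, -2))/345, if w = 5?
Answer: -64559/105915 ≈ -0.60954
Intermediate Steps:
q(V, G) = 6 + 5*V (q(V, G) = 5*V + 6 = 6 + 5*V)
Y(H) = -17 (Y(H) = 17*(-1) = -17)
-172/307 + Y(q(4, -2))/345 = -172/307 - 17/345 = -64559/105915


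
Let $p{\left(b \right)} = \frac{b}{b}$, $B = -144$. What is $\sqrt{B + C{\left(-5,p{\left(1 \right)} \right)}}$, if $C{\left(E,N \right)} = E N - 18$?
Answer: $i \sqrt{167} \approx 12.923 i$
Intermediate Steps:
$p{\left(b \right)} = 1$
$C{\left(E,N \right)} = -18 + E N$
$\sqrt{B + C{\left(-5,p{\left(1 \right)} \right)}} = \sqrt{-144 - 23} = \sqrt{-167} = i \sqrt{167}$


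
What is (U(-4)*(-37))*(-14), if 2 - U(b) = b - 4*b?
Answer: -5180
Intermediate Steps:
U(b) = 2 + 3*b (U(b) = 2 - (b - 4*b) = 2 - (-3)*b = 2 + 3*b)
(U(-4)*(-37))*(-14) = ((2 + 3*(-4))*(-37))*(-14) = ((2 - 12)*(-37))*(-14) = -10*(-37)*(-14) = 370*(-14) = -5180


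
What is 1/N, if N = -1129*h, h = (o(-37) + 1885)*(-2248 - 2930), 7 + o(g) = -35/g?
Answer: 37/406417124202 ≈ 9.1040e-11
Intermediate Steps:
o(g) = -7 - 35/g
h = -359979738/37 (h = ((-7 - 35/(-37)) + 1885)*(-2248 - 2930) = ((-7 - 35*(-1/37)) + 1885)*(-5178) = ((-7 + 35/37) + 1885)*(-5178) = (-224/37 + 1885)*(-5178) = (69521/37)*(-5178) = -359979738/37 ≈ -9.7292e+6)
N = 406417124202/37 (N = -1129*(-359979738/37) = 406417124202/37 ≈ 1.0984e+10)
1/N = 1/(406417124202/37) = 37/406417124202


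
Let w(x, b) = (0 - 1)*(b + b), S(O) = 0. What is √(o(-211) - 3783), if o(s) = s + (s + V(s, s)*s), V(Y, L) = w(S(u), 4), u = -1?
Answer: I*√2517 ≈ 50.17*I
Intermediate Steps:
w(x, b) = -2*b
V(Y, L) = -8 (V(Y, L) = -2*4 = -8)
o(s) = -6*s (o(s) = s + (s - 8*s) = s - 7*s = -6*s)
√(o(-211) - 3783) = √(-6*(-211) - 3783) = √(1266 - 3783) = √(-2517) = I*√2517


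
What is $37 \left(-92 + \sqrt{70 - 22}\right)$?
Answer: $-3404 + 148 \sqrt{3} \approx -3147.7$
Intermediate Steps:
$37 \left(-92 + \sqrt{70 - 22}\right) = 37 \left(-92 + \sqrt{48}\right) = 37 \left(-92 + 4 \sqrt{3}\right) = -3404 + 148 \sqrt{3}$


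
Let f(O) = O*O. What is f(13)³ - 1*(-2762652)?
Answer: 7589461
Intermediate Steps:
f(O) = O²
f(13)³ - 1*(-2762652) = (13²)³ - 1*(-2762652) = 169³ + 2762652 = 4826809 + 2762652 = 7589461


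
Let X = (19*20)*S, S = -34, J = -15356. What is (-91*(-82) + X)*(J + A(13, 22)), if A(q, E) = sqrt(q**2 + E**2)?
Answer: 83813048 - 5458*sqrt(653) ≈ 8.3674e+7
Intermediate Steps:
A(q, E) = sqrt(E**2 + q**2)
X = -12920 (X = (19*20)*(-34) = 380*(-34) = -12920)
(-91*(-82) + X)*(J + A(13, 22)) = (-91*(-82) - 12920)*(-15356 + sqrt(22**2 + 13**2)) = (7462 - 12920)*(-15356 + sqrt(484 + 169)) = -5458*(-15356 + sqrt(653)) = 83813048 - 5458*sqrt(653)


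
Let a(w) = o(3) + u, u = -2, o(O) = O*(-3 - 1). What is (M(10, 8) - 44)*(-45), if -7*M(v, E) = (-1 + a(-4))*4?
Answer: 11160/7 ≈ 1594.3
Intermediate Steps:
o(O) = -4*O (o(O) = O*(-4) = -4*O)
a(w) = -14 (a(w) = -4*3 - 2 = -12 - 2 = -14)
M(v, E) = 60/7 (M(v, E) = -(-1 - 14)*4/7 = -(-15)*4/7 = -1/7*(-60) = 60/7)
(M(10, 8) - 44)*(-45) = (60/7 - 44)*(-45) = -248/7*(-45) = 11160/7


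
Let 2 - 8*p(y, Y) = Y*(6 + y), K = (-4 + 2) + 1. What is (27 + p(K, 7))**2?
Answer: 33489/64 ≈ 523.27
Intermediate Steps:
K = -1 (K = -2 + 1 = -1)
p(y, Y) = 1/4 - Y*(6 + y)/8
(27 + p(K, 7))**2 = (27 + (1/4 - 3/4*7 - 1/8*7*(-1)))**2 = (27 + (1/4 - 21/4 + 7/8))**2 = (27 - 33/8)**2 = (183/8)**2 = 33489/64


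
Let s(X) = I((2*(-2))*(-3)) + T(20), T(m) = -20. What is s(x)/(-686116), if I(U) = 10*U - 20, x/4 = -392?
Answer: -20/171529 ≈ -0.00011660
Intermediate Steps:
x = -1568 (x = 4*(-392) = -1568)
I(U) = -20 + 10*U
s(X) = 80 (s(X) = (-20 + 10*((2*(-2))*(-3))) - 20 = (-20 + 10*(-4*(-3))) - 20 = (-20 + 10*12) - 20 = (-20 + 120) - 20 = 100 - 20 = 80)
s(x)/(-686116) = 80/(-686116) = 80*(-1/686116) = -20/171529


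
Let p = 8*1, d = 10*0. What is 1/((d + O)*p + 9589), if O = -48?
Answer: 1/9205 ≈ 0.00010864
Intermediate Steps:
d = 0
p = 8
1/((d + O)*p + 9589) = 1/((0 - 48)*8 + 9589) = 1/(-48*8 + 9589) = 1/(-384 + 9589) = 1/9205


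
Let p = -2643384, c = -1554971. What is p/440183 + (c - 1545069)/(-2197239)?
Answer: -4443561509456/967187254737 ≈ -4.5943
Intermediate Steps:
p/440183 + (c - 1545069)/(-2197239) = -2643384/440183 + (-1554971 - 1545069)/(-2197239) = -2643384*1/440183 - 3100040*(-1/2197239) = -2643384/440183 + 3100040/2197239 = -4443561509456/967187254737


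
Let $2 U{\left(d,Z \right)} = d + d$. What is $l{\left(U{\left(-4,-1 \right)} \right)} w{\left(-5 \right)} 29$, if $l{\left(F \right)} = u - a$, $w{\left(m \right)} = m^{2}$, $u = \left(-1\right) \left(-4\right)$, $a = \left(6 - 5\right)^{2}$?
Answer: $2175$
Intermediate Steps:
$a = 1$ ($a = 1^{2} = 1$)
$u = 4$
$U{\left(d,Z \right)} = d$ ($U{\left(d,Z \right)} = \frac{d + d}{2} = \frac{2 d}{2} = d$)
$l{\left(F \right)} = 3$ ($l{\left(F \right)} = 4 - 1 = 3$)
$l{\left(U{\left(-4,-1 \right)} \right)} w{\left(-5 \right)} 29 = 3 \left(-5\right)^{2} \cdot 29 = 3 \cdot 25 \cdot 29 = 75 \cdot 29 = 2175$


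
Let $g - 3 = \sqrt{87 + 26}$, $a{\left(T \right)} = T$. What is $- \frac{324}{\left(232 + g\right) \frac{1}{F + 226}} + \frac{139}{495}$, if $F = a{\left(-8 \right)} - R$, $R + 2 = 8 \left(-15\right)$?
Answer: $- \frac{1600837679}{3410055} + \frac{13770 \sqrt{113}}{6889} \approx -448.2$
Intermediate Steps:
$R = -122$ ($R = -2 + 8 \left(-15\right) = -2 - 120 = -122$)
$g = 3 + \sqrt{113}$ ($g = 3 + \sqrt{87 + 26} = 3 + \sqrt{113} \approx 13.63$)
$F = 114$ ($F = -8 - -122 = -8 + 122 = 114$)
$- \frac{324}{\left(232 + g\right) \frac{1}{F + 226}} + \frac{139}{495} = - \frac{324}{\left(232 + \left(3 + \sqrt{113}\right)\right) \frac{1}{114 + 226}} + \frac{139}{495} = - \frac{324}{\left(235 + \sqrt{113}\right) \frac{1}{340}} + 139 \cdot \frac{1}{495} = - \frac{324}{\left(235 + \sqrt{113}\right) \frac{1}{340}} + \frac{139}{495} = - \frac{324}{\frac{47}{68} + \frac{\sqrt{113}}{340}} + \frac{139}{495} = \frac{139}{495} - \frac{324}{\frac{47}{68} + \frac{\sqrt{113}}{340}}$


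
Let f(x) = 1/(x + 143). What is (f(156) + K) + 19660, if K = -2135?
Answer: 5239976/299 ≈ 17525.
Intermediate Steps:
f(x) = 1/(143 + x)
(f(156) + K) + 19660 = (1/(143 + 156) - 2135) + 19660 = (1/299 - 2135) + 19660 = -638364/299 + 19660 = 5239976/299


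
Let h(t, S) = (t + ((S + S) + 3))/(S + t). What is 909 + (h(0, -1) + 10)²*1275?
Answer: 104184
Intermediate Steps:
h(t, S) = (3 + t + 2*S)/(S + t) (h(t, S) = (t + (2*S + 3))/(S + t) = (t + (3 + 2*S))/(S + t) = (3 + t + 2*S)/(S + t))
909 + (h(0, -1) + 10)²*1275 = 909 + ((3 + 0 + 2*(-1))/(-1 + 0) + 10)²*1275 = 909 + ((3 + 0 - 2)/(-1) + 10)²*1275 = 909 + (-1*1 + 10)²*1275 = 909 + (-1 + 10)²*1275 = 909 + 9²*1275 = 909 + 81*1275 = 909 + 103275 = 104184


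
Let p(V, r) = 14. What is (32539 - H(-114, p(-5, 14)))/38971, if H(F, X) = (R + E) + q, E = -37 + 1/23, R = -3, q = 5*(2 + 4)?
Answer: 748626/896333 ≈ 0.83521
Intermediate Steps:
q = 30 (q = 5*6 = 30)
E = -850/23 (E = -37 + 1/23 = -850/23 ≈ -36.957)
H(F, X) = -229/23 (H(F, X) = (-3 - 850/23) + 30 = -919/23 + 30 = -229/23)
(32539 - H(-114, p(-5, 14)))/38971 = (32539 - 1*(-229/23))/38971 = (32539 + 229/23)*(1/38971) = (748626/23)*(1/38971) = 748626/896333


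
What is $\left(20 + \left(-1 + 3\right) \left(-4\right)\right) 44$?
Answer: $528$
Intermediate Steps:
$\left(20 + \left(-1 + 3\right) \left(-4\right)\right) 44 = \left(20 + 2 \left(-4\right)\right) 44 = \left(20 - 8\right) 44 = 12 \cdot 44 = 528$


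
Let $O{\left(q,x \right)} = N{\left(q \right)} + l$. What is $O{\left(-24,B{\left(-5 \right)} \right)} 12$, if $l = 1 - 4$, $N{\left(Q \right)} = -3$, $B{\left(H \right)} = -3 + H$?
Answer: $-72$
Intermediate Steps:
$l = -3$ ($l = 1 - 4 = -3$)
$O{\left(q,x \right)} = -6$ ($O{\left(q,x \right)} = -3 - 3 = -6$)
$O{\left(-24,B{\left(-5 \right)} \right)} 12 = \left(-6\right) 12 = -72$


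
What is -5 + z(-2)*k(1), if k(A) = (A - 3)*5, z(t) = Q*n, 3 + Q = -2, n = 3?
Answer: 145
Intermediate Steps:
Q = -5 (Q = -3 - 2 = -5)
z(t) = -15 (z(t) = -5*3 = -15)
k(A) = -15 + 5*A (k(A) = (-3 + A)*5 = -15 + 5*A)
-5 + z(-2)*k(1) = -5 - 15*(-15 + 5*1) = -5 - 15*(-15 + 5) = -5 - 15*(-10) = -5 + 150 = 145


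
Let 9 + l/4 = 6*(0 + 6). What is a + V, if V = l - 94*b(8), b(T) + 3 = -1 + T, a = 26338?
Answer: 26070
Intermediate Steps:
b(T) = -4 + T (b(T) = -3 + (-1 + T) = -4 + T)
l = 108 (l = -36 + 4*(6*(0 + 6)) = -36 + 4*(6*6) = -36 + 4*36 = -36 + 144 = 108)
V = -268 (V = 108 - 94*(-4 + 8) = 108 - 94*4 = 108 - 376 = -268)
a + V = 26338 - 268 = 26070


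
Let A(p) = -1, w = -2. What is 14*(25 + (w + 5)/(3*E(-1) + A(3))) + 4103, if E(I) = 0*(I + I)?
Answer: 4411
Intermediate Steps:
E(I) = 0 (E(I) = 0*(2*I) = 0)
14*(25 + (w + 5)/(3*E(-1) + A(3))) + 4103 = 14*(25 + (-2 + 5)/(3*0 - 1)) + 4103 = 14*(25 + 3/(0 - 1)) + 4103 = 14*(25 + 3/(-1)) + 4103 = 14*(25 + 3*(-1)) + 4103 = 14*(25 - 3) + 4103 = 14*22 + 4103 = 308 + 4103 = 4411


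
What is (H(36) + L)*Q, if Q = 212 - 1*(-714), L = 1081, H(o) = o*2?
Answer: 1067678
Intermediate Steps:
H(o) = 2*o
Q = 926 (Q = 212 + 714 = 926)
(H(36) + L)*Q = (2*36 + 1081)*926 = (72 + 1081)*926 = 1153*926 = 1067678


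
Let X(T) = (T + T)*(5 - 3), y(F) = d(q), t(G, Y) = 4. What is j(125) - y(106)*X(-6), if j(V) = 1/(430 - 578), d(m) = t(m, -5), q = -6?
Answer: 14207/148 ≈ 95.993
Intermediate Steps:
d(m) = 4
y(F) = 4
X(T) = 4*T (X(T) = (2*T)*2 = 4*T)
j(V) = -1/148 (j(V) = 1/(-148) = -1/148)
j(125) - y(106)*X(-6) = -1/148 - 4*4*(-6) = -1/148 - 4*(-24) = -1/148 - 1*(-96) = -1/148 + 96 = 14207/148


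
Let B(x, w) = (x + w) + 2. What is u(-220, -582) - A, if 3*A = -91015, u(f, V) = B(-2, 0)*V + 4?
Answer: 91027/3 ≈ 30342.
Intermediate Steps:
B(x, w) = 2 + w + x (B(x, w) = (w + x) + 2 = 2 + w + x)
u(f, V) = 4 (u(f, V) = (2 + 0 - 2)*V + 4 = 0*V + 4 = 0 + 4 = 4)
A = -91015/3 (A = (⅓)*(-91015) = -91015/3 ≈ -30338.)
u(-220, -582) - A = 4 - 1*(-91015/3) = 4 + 91015/3 = 91027/3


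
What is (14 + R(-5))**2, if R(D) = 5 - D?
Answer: 576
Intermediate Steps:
(14 + R(-5))**2 = (14 + (5 - 1*(-5)))**2 = (14 + (5 + 5))**2 = (14 + 10)**2 = 24**2 = 576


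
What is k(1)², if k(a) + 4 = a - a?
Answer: 16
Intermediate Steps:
k(a) = -4 (k(a) = -4 + (a - a) = -4 + 0 = -4)
k(1)² = (-4)² = 16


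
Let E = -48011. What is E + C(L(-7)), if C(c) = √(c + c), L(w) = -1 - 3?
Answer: -48011 + 2*I*√2 ≈ -48011.0 + 2.8284*I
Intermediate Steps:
L(w) = -4
C(c) = √2*√c (C(c) = √(2*c) = √2*√c)
E + C(L(-7)) = -48011 + √2*√(-4) = -48011 + √2*(2*I) = -48011 + 2*I*√2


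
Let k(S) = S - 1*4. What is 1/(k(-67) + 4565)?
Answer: 1/4494 ≈ 0.00022252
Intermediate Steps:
k(S) = -4 + S (k(S) = S - 4 = -4 + S)
1/(k(-67) + 4565) = 1/((-4 - 67) + 4565) = 1/(-71 + 4565) = 1/4494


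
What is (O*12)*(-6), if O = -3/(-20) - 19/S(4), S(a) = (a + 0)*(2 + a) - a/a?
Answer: 5598/115 ≈ 48.678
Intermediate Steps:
S(a) = -1 + a*(2 + a) (S(a) = a*(2 + a) - 1*1 = a*(2 + a) - 1 = -1 + a*(2 + a))
O = -311/460 (O = -3/(-20) - 19/(-1 + 4**2 + 2*4) = -3*(-1/20) - 19/(-1 + 16 + 8) = 3/20 - 19/23 = -311/460 ≈ -0.67609)
(O*12)*(-6) = -311/460*12*(-6) = -933/115*(-6) = 5598/115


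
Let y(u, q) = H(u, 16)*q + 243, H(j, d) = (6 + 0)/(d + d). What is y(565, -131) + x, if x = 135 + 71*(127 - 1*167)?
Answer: -39785/16 ≈ -2486.6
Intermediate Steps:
x = -2705 (x = 135 + 71*(127 - 167) = 135 + 71*(-40) = 135 - 2840 = -2705)
H(j, d) = 3/d (H(j, d) = 6/((2*d)) = 6*(1/(2*d)) = 3/d)
y(u, q) = 243 + 3*q/16 (y(u, q) = (3/16)*q + 243 = (3*(1/16))*q + 243 = 3*q/16 + 243 = 243 + 3*q/16)
y(565, -131) + x = (243 + (3/16)*(-131)) - 2705 = (243 - 393/16) - 2705 = 3495/16 - 2705 = -39785/16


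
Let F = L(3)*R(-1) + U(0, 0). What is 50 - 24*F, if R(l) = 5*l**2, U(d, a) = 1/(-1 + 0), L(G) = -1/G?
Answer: 114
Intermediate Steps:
U(d, a) = -1 (U(d, a) = 1/(-1) = -1)
F = -8/3 (F = (-1/3)*(5*(-1)**2) - 1 = (-1*1/3)*(5*1) - 1 = -1/3*5 - 1 = -5/3 - 1 = -8/3 ≈ -2.6667)
50 - 24*F = 50 - 24*(-8/3) = 50 + 64 = 114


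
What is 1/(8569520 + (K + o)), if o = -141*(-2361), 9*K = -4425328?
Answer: 9/75696461 ≈ 1.1890e-7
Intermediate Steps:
K = -4425328/9 (K = (1/9)*(-4425328) = -4425328/9 ≈ -4.9170e+5)
o = 332901
1/(8569520 + (K + o)) = 1/(8569520 + (-4425328/9 + 332901)) = 1/(8569520 - 1429219/9) = 1/(75696461/9) = 9/75696461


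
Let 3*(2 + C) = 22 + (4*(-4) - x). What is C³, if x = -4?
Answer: 64/27 ≈ 2.3704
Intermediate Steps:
C = 4/3 (C = -2 + (22 + (4*(-4) - 1*(-4)))/3 = -2 + (22 + (-16 + 4))/3 = -2 + (22 - 12)/3 = -2 + (⅓)*10 = -2 + 10/3 = 4/3 ≈ 1.3333)
C³ = (4/3)³ = 64/27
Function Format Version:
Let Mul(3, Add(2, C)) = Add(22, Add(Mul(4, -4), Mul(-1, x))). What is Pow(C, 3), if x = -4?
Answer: Rational(64, 27) ≈ 2.3704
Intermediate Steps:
C = Rational(4, 3) (C = Add(-2, Mul(Rational(1, 3), Add(22, Add(Mul(4, -4), Mul(-1, -4))))) = Add(-2, Mul(Rational(1, 3), Add(22, Add(-16, 4)))) = Add(-2, Mul(Rational(1, 3), Add(22, -12))) = Add(-2, Mul(Rational(1, 3), 10)) = Add(-2, Rational(10, 3)) = Rational(4, 3) ≈ 1.3333)
Pow(C, 3) = Pow(Rational(4, 3), 3) = Rational(64, 27)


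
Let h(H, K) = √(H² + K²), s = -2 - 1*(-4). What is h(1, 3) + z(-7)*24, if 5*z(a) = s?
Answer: 48/5 + √10 ≈ 12.762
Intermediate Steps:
s = 2 (s = -2 + 4 = 2)
z(a) = ⅖ (z(a) = (⅕)*2 = ⅖)
h(1, 3) + z(-7)*24 = √(1² + 3²) + (⅖)*24 = √(1 + 9) + 48/5 = √10 + 48/5 = 48/5 + √10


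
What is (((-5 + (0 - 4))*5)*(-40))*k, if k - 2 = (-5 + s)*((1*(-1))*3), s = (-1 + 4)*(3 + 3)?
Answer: -66600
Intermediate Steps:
s = 18 (s = 3*6 = 18)
k = -37 (k = 2 + (-5 + 18)*((1*(-1))*3) = 2 + 13*(-1*3) = 2 + 13*(-3) = 2 - 39 = -37)
(((-5 + (0 - 4))*5)*(-40))*k = (((-5 + (0 - 4))*5)*(-40))*(-37) = (((-5 - 4)*5)*(-40))*(-37) = (-9*5*(-40))*(-37) = -45*(-40)*(-37) = 1800*(-37) = -66600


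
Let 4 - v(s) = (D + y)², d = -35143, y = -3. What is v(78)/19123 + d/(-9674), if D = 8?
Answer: 671836435/184995902 ≈ 3.6316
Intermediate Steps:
v(s) = -21 (v(s) = 4 - (8 - 3)² = 4 - 1*5² = 4 - 1*25 = 4 - 25 = -21)
v(78)/19123 + d/(-9674) = -21/19123 - 35143/(-9674) = -21*1/19123 - 35143*(-1/9674) = -21/19123 + 35143/9674 = 671836435/184995902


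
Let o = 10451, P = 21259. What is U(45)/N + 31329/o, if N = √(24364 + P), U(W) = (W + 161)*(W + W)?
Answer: 31329/10451 + 18540*√45623/45623 ≈ 89.797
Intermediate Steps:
U(W) = 2*W*(161 + W) (U(W) = (161 + W)*(2*W) = 2*W*(161 + W))
N = √45623 (N = √(24364 + 21259) = √45623 ≈ 213.60)
U(45)/N + 31329/o = (2*45*(161 + 45))/(√45623) + 31329/10451 = (2*45*206)*(√45623/45623) + 31329*(1/10451) = 18540*(√45623/45623) + 31329/10451 = 18540*√45623/45623 + 31329/10451 = 31329/10451 + 18540*√45623/45623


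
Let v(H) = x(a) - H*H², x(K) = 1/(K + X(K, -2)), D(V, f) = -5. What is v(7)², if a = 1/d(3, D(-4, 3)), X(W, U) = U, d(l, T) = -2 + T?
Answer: 26543104/225 ≈ 1.1797e+5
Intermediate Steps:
a = -⅐ (a = 1/(-2 - 5) = 1/(-7) = -⅐ ≈ -0.14286)
x(K) = 1/(-2 + K) (x(K) = 1/(K - 2) = 1/(-2 + K))
v(H) = -7/15 - H³ (v(H) = 1/(-2 - ⅐) - H*H² = 1/(-15/7) - H³ = -7/15 - H³)
v(7)² = (-7/15 - 1*7³)² = (-7/15 - 1*343)² = (-7/15 - 343)² = (-5152/15)² = 26543104/225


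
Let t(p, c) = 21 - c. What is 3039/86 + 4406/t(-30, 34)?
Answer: -339409/1118 ≈ -303.59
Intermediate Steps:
3039/86 + 4406/t(-30, 34) = 3039/86 + 4406/(21 - 1*34) = 3039*(1/86) + 4406/(21 - 34) = 3039/86 + 4406/(-13) = 3039/86 + 4406*(-1/13) = 3039/86 - 4406/13 = -339409/1118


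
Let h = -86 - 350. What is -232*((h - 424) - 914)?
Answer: 411568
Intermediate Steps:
h = -436
-232*((h - 424) - 914) = -232*((-436 - 424) - 914) = -232*(-860 - 914) = -232*(-1774) = 411568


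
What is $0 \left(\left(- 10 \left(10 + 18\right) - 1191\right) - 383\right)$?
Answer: $0$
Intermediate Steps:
$0 \left(\left(- 10 \left(10 + 18\right) - 1191\right) - 383\right) = 0 \left(\left(\left(-10\right) 28 - 1191\right) + \left(-482 + 99\right)\right) = 0 \left(\left(-280 - 1191\right) - 383\right) = 0 \left(-1471 - 383\right) = 0 \left(-1854\right) = 0$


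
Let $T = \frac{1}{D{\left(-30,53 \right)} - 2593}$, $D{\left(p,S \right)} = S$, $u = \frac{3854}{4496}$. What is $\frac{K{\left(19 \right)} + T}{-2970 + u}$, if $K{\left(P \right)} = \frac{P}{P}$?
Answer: $- \frac{1426918}{4238391955} \approx -0.00033666$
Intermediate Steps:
$u = \frac{1927}{2248}$ ($u = 3854 \cdot \frac{1}{4496} = \frac{1927}{2248} \approx 0.85721$)
$K{\left(P \right)} = 1$
$T = - \frac{1}{2540}$ ($T = \frac{1}{53 - 2593} = \frac{1}{-2540} = - \frac{1}{2540} \approx -0.0003937$)
$\frac{K{\left(19 \right)} + T}{-2970 + u} = \frac{1 - \frac{1}{2540}}{-2970 + \frac{1927}{2248}} = \frac{2539}{2540 \left(- \frac{6674633}{2248}\right)} = \frac{2539}{2540} \left(- \frac{2248}{6674633}\right) = - \frac{1426918}{4238391955}$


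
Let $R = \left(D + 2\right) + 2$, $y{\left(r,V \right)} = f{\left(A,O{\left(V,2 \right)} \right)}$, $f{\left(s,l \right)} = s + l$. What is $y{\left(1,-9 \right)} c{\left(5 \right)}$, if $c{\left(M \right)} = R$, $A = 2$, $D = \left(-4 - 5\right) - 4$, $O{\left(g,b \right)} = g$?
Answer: $63$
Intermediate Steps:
$D = -13$ ($D = -9 - 4 = -13$)
$f{\left(s,l \right)} = l + s$
$y{\left(r,V \right)} = 2 + V$ ($y{\left(r,V \right)} = V + 2 = 2 + V$)
$R = -9$ ($R = \left(-13 + 2\right) + 2 = -11 + 2 = -9$)
$c{\left(M \right)} = -9$
$y{\left(1,-9 \right)} c{\left(5 \right)} = \left(2 - 9\right) \left(-9\right) = \left(-7\right) \left(-9\right) = 63$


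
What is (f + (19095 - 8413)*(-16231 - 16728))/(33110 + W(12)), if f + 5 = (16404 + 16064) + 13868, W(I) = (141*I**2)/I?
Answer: -352021707/34802 ≈ -10115.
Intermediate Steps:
W(I) = 141*I
f = 46331 (f = -5 + ((16404 + 16064) + 13868) = -5 + (32468 + 13868) = -5 + 46336 = 46331)
(f + (19095 - 8413)*(-16231 - 16728))/(33110 + W(12)) = (46331 + (19095 - 8413)*(-16231 - 16728))/(33110 + 141*12) = (46331 + 10682*(-32959))/(33110 + 1692) = (46331 - 352068038)/34802 = -352021707*1/34802 = -352021707/34802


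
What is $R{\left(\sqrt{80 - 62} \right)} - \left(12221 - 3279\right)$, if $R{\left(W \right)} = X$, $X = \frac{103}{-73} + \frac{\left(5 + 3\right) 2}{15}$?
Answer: $- \frac{9791867}{1095} \approx -8942.3$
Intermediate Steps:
$X = - \frac{377}{1095}$ ($X = 103 \left(- \frac{1}{73}\right) + 8 \cdot 2 \cdot \frac{1}{15} = - \frac{103}{73} + 16 \cdot \frac{1}{15} = - \frac{103}{73} + \frac{16}{15} = - \frac{377}{1095} \approx -0.34429$)
$R{\left(W \right)} = - \frac{377}{1095}$
$R{\left(\sqrt{80 - 62} \right)} - \left(12221 - 3279\right) = - \frac{377}{1095} - \left(12221 - 3279\right) = - \frac{377}{1095} - 8942 = - \frac{9791867}{1095}$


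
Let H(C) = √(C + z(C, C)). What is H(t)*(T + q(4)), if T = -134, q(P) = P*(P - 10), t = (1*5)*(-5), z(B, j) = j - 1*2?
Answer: -316*I*√13 ≈ -1139.4*I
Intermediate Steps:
z(B, j) = -2 + j (z(B, j) = j - 2 = -2 + j)
t = -25 (t = 5*(-5) = -25)
H(C) = √(-2 + 2*C) (H(C) = √(C + (-2 + C)) = √(-2 + 2*C))
q(P) = P*(-10 + P)
H(t)*(T + q(4)) = √(-2 + 2*(-25))*(-134 + 4*(-10 + 4)) = √(-2 - 50)*(-134 + 4*(-6)) = √(-52)*(-134 - 24) = (2*I*√13)*(-158) = -316*I*√13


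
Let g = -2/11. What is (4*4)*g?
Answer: -32/11 ≈ -2.9091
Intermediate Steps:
g = -2/11 (g = -2*1/11 = -2/11 ≈ -0.18182)
(4*4)*g = (4*4)*(-2/11) = 16*(-2/11) = -32/11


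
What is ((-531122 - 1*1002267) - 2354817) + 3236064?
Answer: -652142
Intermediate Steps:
((-531122 - 1*1002267) - 2354817) + 3236064 = ((-531122 - 1002267) - 2354817) + 3236064 = (-1533389 - 2354817) + 3236064 = -3888206 + 3236064 = -652142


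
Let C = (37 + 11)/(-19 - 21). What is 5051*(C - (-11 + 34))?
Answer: -611171/5 ≈ -1.2223e+5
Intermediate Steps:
C = -6/5 (C = 48/(-40) = 48*(-1/40) = -6/5 ≈ -1.2000)
5051*(C - (-11 + 34)) = 5051*(-6/5 - (-11 + 34)) = 5051*(-6/5 - 1*23) = 5051*(-6/5 - 23) = 5051*(-121/5) = -611171/5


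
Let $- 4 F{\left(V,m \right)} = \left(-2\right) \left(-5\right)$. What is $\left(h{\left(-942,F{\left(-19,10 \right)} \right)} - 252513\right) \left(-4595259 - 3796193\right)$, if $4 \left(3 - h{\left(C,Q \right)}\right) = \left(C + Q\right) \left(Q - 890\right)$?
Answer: $\frac{15549413002575}{4} \approx 3.8874 \cdot 10^{12}$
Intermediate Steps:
$F{\left(V,m \right)} = - \frac{5}{2}$ ($F{\left(V,m \right)} = - \frac{\left(-2\right) \left(-5\right)}{4} = \left(- \frac{1}{4}\right) 10 = - \frac{5}{2}$)
$h{\left(C,Q \right)} = 3 - \frac{\left(-890 + Q\right) \left(C + Q\right)}{4}$ ($h{\left(C,Q \right)} = 3 - \frac{\left(C + Q\right) \left(Q - 890\right)}{4} = 3 - \frac{\left(C + Q\right) \left(-890 + Q\right)}{4} = 3 - \frac{\left(-890 + Q\right) \left(C + Q\right)}{4}$)
$\left(h{\left(-942,F{\left(-19,10 \right)} \right)} - 252513\right) \left(-4595259 - 3796193\right) = \left(\left(3 - \frac{\left(- \frac{5}{2}\right)^{2}}{4} + \frac{445}{2} \left(-942\right) + \frac{445}{2} \left(- \frac{5}{2}\right) - \left(- \frac{471}{2}\right) \left(- \frac{5}{2}\right)\right) - 252513\right) \left(-4595259 - 3796193\right) = \left(\left(3 - \frac{25}{16} - 209595 - \frac{2225}{4} - \frac{2355}{4}\right) - 252513\right) \left(-8391452\right) = \left(- \frac{3371817}{16} - 252513\right) \left(-8391452\right) = \left(- \frac{7412025}{16}\right) \left(-8391452\right) = \frac{15549413002575}{4}$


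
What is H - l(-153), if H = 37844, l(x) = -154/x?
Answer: 5789978/153 ≈ 37843.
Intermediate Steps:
H - l(-153) = 37844 - (-154)/(-153) = 37844 - (-154)*(-1)/153 = 37844 - 1*154/153 = 37844 - 154/153 = 5789978/153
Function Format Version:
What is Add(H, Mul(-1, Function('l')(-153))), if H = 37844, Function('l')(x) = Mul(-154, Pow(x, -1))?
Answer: Rational(5789978, 153) ≈ 37843.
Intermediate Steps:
Add(H, Mul(-1, Function('l')(-153))) = Add(37844, Mul(-1, Mul(-154, Pow(-153, -1)))) = Add(37844, Mul(-1, Mul(-154, Rational(-1, 153)))) = Add(37844, Mul(-1, Rational(154, 153))) = Add(37844, Rational(-154, 153)) = Rational(5789978, 153)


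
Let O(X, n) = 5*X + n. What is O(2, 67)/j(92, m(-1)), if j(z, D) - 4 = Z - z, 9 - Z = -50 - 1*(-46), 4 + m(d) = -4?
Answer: -77/75 ≈ -1.0267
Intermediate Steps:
m(d) = -8 (m(d) = -4 - 4 = -8)
Z = 13 (Z = 9 - (-50 - 1*(-46)) = 9 - (-50 + 46) = 9 - 1*(-4) = 9 + 4 = 13)
O(X, n) = n + 5*X
j(z, D) = 17 - z (j(z, D) = 4 + (13 - z) = 17 - z)
O(2, 67)/j(92, m(-1)) = (67 + 5*2)/(17 - 1*92) = (67 + 10)/(17 - 92) = 77/(-75) = 77*(-1/75) = -77/75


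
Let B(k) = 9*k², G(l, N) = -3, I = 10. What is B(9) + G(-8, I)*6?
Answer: 711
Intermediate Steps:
B(9) + G(-8, I)*6 = 9*9² - 3*6 = 9*81 - 18 = 729 - 18 = 711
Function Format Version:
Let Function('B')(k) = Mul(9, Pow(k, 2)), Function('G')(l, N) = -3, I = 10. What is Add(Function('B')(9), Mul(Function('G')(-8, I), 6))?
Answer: 711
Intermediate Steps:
Add(Function('B')(9), Mul(Function('G')(-8, I), 6)) = Add(Mul(9, Pow(9, 2)), Mul(-3, 6)) = Add(Mul(9, 81), -18) = Add(729, -18) = 711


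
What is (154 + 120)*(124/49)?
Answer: 33976/49 ≈ 693.39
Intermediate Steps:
(154 + 120)*(124/49) = 274*(124*(1/49)) = 274*(124/49) = 33976/49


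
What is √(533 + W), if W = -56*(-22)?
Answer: √1765 ≈ 42.012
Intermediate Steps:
W = 1232
√(533 + W) = √(533 + 1232) = √1765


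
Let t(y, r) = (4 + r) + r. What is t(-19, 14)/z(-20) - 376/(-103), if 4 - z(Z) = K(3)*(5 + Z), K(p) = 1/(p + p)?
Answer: 11480/1339 ≈ 8.5736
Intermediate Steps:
K(p) = 1/(2*p)
z(Z) = 19/6 - Z/6 (z(Z) = 4 - (1/2)/3*(5 + Z) = 4 - (1/2)*(1/3)*(5 + Z) = 4 - (5 + Z)/6 = 4 - (5/6 + Z/6) = 4 + (-5/6 - Z/6) = 19/6 - Z/6)
t(y, r) = 4 + 2*r
t(-19, 14)/z(-20) - 376/(-103) = (4 + 2*14)/(19/6 - 1/6*(-20)) - 376/(-103) = (4 + 28)/(19/6 + 10/3) - 376*(-1/103) = 32/(13/2) + 376/103 = 32*(2/13) + 376/103 = 64/13 + 376/103 = 11480/1339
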